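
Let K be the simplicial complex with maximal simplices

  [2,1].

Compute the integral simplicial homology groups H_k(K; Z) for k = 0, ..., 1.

H_0 = Z,  H_1 = 0.

Fix the vertex order 1 < 2 and write every simplex with vertices in increasing order. Then dim K = 1 and the simplices of K are:

  0-simplices (2): [1], [2]
  1-simplices (1): [1,2]

so the chain groups are C_0 ≅ Z^2, C_1 ≅ Z^1.

∂_1: C_1 → C_0 sends each edge [p,q] (with p < q) to q − p.
The resulting 2×1 matrix has rank 1, and its Smith normal form has invariant factors (1).

Now H_k = ker ∂_k / im ∂_{k+1}, so:

  H_0: rank C_0 − rank ∂_1 = 2 − 1 = 1, and the invariant factors of ∂_1 are all 1, so H_0 = Z.
  H_1: rank ker ∂_1 − rank ∂_2 = (1 − 1) − 0 = 0, and there is no ∂_2, so H_1 = 0.

As a check, the Euler characteristic is 2 − 1 = 1, which agrees with 1 − 0 = 1.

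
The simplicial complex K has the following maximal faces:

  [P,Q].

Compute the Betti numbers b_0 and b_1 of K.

Order the vertices as P < Q. Listing each simplex with vertices in this order, K has dimension 1 with simplices:

  0-simplices (2): P, Q
  1-simplices (1): PQ

so the chain groups are C_0 ≅ Z^2, C_1 ≅ Z^1.

∂_1: C_1 → C_0 sends each edge [p,q] (with p < q) to q − p. For instance
  ∂PQ = Q − P.
This gives a 2×1 integer matrix of rank 1; reducing to Smith normal form yields diagonal entries (1).

From H_k ≅ ker(∂_k) / im(∂_{k+1}) we obtain:

  H_0: rank C_0 − rank ∂_1 = 2 − 1 = 1, and the invariant factors of ∂_1 are all 1, so H_0 = Z.
  H_1: rank ker ∂_1 − rank ∂_2 = (1 − 1) − 0 = 0, and there is no ∂_2, so H_1 = 0.

As a check, the Euler characteristic is 2 − 1 = 1, which agrees with 1 − 0 = 1.

Hence the Betti numbers are b_0 = 1, b_1 = 0.

b_0 = 1, b_1 = 0.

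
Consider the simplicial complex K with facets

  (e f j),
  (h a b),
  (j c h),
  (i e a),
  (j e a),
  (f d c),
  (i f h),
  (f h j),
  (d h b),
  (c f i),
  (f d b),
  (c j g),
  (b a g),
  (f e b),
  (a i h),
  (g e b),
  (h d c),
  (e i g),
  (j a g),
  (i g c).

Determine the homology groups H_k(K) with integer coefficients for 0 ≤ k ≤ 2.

Order the vertices as a < b < c < d < e < f < g < h < i < j. Listing each simplex with vertices in this order, K has dimension 2 with simplices:

  0-simplices (10): a, b, c, d, e, f, g, h, i, j
  1-simplices (30): ab, ae, ag, ah, ai, aj, bd, be, bf, bg, bh, cd, cf, cg, ch, ci, cj, df, dh, ef, eg, ei, ej, fh, fi, fj, gi, gj, hi, hj
  2-simplices (20): abg, abh, aei, aej, agj, ahi, bdf, bdh, bef, beg, cdf, cdh, cfi, cgi, cgj, chj, efj, egi, fhi, fhj

giving chain groups C_0 ≅ Z^10, C_1 ≅ Z^30, C_2 ≅ Z^20.

∂_1: C_1 → C_0 sends each edge [p,q] (with p < q) to q − p. For instance
  ∂ae = e − a.
This gives a 10×30 integer matrix of rank 9; reducing to Smith normal form yields diagonal entries (1,1,1,1,1,1,1,1,1).

Boundary ∂_2: C_2 → C_1 acts by ∂[p,q,r] = [q,r] − [p,r] + [p,q]. For instance
  ∂abh = bh − ah + ab,
  ∂fhi = hi − fi + fh.
The resulting 30×20 matrix has rank 20, and its Smith normal form has invariant factors (1,1,1,1,1,1,1,1,1,1,1,1,1,1,1,1,1,1,1,2).

Now H_k = ker ∂_k / im ∂_{k+1}, so:

  H_0: rank C_0 − rank ∂_1 = 10 − 9 = 1, and the invariant factors of ∂_1 are all 1, so H_0 ≅ Z.
  H_1: rank ker ∂_1 − rank ∂_2 = (30 − 9) − 20 = 1, and ∂_2 has invariant factor 2 > 1, so H_1 ≅ Z ⊕ Z_2.
  H_2: rank ker ∂_2 − rank ∂_3 = (20 − 20) − 0 = 0, and there is no ∂_3, so H_2 ≅ 0.

As a check, the Euler characteristic is 10 − 30 + 20 = 0, which agrees with 1 − 1 + 0 = 0.

H_0 ≅ Z,  H_1 ≅ Z ⊕ Z_2,  H_2 = 0.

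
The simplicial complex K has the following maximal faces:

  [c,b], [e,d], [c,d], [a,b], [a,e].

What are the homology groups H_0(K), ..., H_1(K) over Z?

H_0 ≅ Z,  H_1 ≅ Z.

K has 5 vertices, 5 edges.
rank ∂_0 = 0, rank ∂_1 = 4 ⇒ b_0 = 5 − 0 − 4 = 1; all invariant factors of ∂_1 are 1 so no torsion. So H_0 = Z.
rank ∂_1 = 4, rank ∂_2 = 0 ⇒ b_1 = 5 − 4 − 0 = 1. So H_1 = Z.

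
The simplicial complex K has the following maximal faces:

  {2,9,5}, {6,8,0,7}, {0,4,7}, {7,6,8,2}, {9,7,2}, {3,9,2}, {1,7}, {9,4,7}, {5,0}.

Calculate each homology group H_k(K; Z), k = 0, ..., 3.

H_0 ≅ Z,  H_1 ≅ Z,  H_2 = 0,  H_3 = 0.

Take the total order 0 < 1 < 2 < 3 < 4 < 5 < 6 < 7 < 8 < 9 on the vertex set. Then K (dimension 3) consists of the simplices:

  0-simplices (10): [0], [1], [2], [3], [4], [5], [6], [7], [8], [9]
  1-simplices (20): [0,4], [0,5], [0,6], [0,7], [0,8], [1,7], [2,3], [2,5], [2,6], [2,7], [2,8], [2,9], [3,9], [4,7], [4,9], [5,9], [6,7], [6,8], [7,8], [7,9]
  2-simplices (12): [0,4,7], [0,6,7], [0,6,8], [0,7,8], [2,3,9], [2,5,9], [2,6,7], [2,6,8], [2,7,8], [2,7,9], [4,7,9], [6,7,8]
  3-simplices (2): [0,6,7,8], [2,6,7,8]

so the chain groups are C_0 ≅ Z^10, C_1 ≅ Z^20, C_2 ≅ Z^12, C_3 ≅ Z^2.

The boundary map ∂_1: C_1 → C_0 sends each edge [p,q] (with p < q) to q − p.
The resulting 10×20 matrix has rank 9, and its Smith normal form has invariant factors (1,1,1,1,1,1,1,1,1).

Boundary ∂_2: C_2 → C_1 acts by ∂[p,q,r] = [q,r] − [p,r] + [p,q]. For instance
  ∂[0,7,8] = [7,8] − [0,8] + [0,7],
  ∂[6,7,8] = [7,8] − [6,8] + [6,7].
The resulting 20×12 matrix has rank 10, and its Smith normal form has invariant factors (1,1,1,1,1,1,1,1,1,1).

Boundary ∂_3: C_3 → C_2 sends each 3-simplex σ to the alternating sum Σ_i (−1)^i (σ with its i-th vertex removed). For instance
  ∂[2,6,7,8] = [6,7,8] − [2,7,8] + [2,6,8] − [2,6,7],
  ∂[0,6,7,8] = [6,7,8] − [0,7,8] + [0,6,8] − [0,6,7].
The resulting 12×2 matrix has rank 2, and its Smith normal form has invariant factors (1,1).

Now H_k = ker ∂_k / im ∂_{k+1}, so:

  H_0: rank C_0 − rank ∂_1 = 10 − 9 = 1, and the invariant factors of ∂_1 are all 1, so H_0 ≅ Z.
  H_1: rank ker ∂_1 − rank ∂_2 = (20 − 9) − 10 = 1, and the invariant factors of ∂_2 are all 1, so H_1 ≅ Z.
  H_2: rank ker ∂_2 − rank ∂_3 = (12 − 10) − 2 = 0, and the invariant factors of ∂_3 are all 1, so H_2 ≅ 0.
  H_3: rank ker ∂_3 − rank ∂_4 = (2 − 2) − 0 = 0, and there is no ∂_4, so H_3 ≅ 0.

As a check, the Euler characteristic is 10 − 20 + 12 − 2 = 0, which agrees with 1 − 1 + 0 − 0 = 0.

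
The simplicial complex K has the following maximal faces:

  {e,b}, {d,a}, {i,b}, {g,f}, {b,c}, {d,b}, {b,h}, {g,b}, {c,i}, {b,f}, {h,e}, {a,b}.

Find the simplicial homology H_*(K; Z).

H_0 ≅ Z,  H_1 ≅ Z^4.

Order the vertices as a < b < c < d < e < f < g < h < i. Listing each simplex with vertices in this order, K has dimension 1 with simplices:

  0-simplices (9): a, b, c, d, e, f, g, h, i
  1-simplices (12): ab, ad, bc, bd, be, bf, bg, bh, bi, ci, eh, fg

giving chain groups C_0 ≅ Z^9, C_1 ≅ Z^12.

The boundary map ∂_1: C_1 → C_0 maps an edge to its endpoints' difference, ∂[p,q] = q − p.
As a 9×12 matrix over Z this has rank 8, with invariant factors (1,1,1,1,1,1,1,1).

Reading off H_k = ker ∂_k / im ∂_{k+1}:

  H_0: rank C_0 − rank ∂_1 = 9 − 8 = 1, and the invariant factors of ∂_1 are all 1, so H_0 ≅ Z.
  H_1: rank ker ∂_1 − rank ∂_2 = (12 − 8) − 0 = 4, and there is no ∂_2, so H_1 ≅ Z^4.

As a check, the Euler characteristic is 9 − 12 = -3, which agrees with 1 − 4 = -3.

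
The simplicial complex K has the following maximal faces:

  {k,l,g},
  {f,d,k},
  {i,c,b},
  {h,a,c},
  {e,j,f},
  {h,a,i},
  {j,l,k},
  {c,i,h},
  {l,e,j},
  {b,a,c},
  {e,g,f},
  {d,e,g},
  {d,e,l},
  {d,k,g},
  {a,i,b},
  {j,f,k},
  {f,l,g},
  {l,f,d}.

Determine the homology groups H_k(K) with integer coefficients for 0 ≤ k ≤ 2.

H_0 ≅ Z^2,  H_1 ≅ Z/2Z,  H_2 ≅ Z.

Fix the vertex order a < b < c < d < e < f < g < h < i < j < k < l and write every simplex with vertices in increasing order. Then dim K = 2 and the simplices of K are:

  0-simplices (12): a, b, c, d, e, f, g, h, i, j, k, l
  1-simplices (27): ab, ac, ah, ai, bc, bi, ch, ci, de, df, dg, dk, dl, ef, eg, ej, el, fg, fj, fk, fl, gk, gl, hi, jk, jl, kl
  2-simplices (18): abc, abi, ach, ahi, bci, chi, deg, del, dfk, dfl, dgk, efg, efj, ejl, fgl, fjk, gkl, jkl

Hence C_0 ≅ Z^12, C_1 ≅ Z^27, C_2 ≅ Z^18.

Boundary ∂_1: C_1 → C_0 sends each edge [p,q] (with p < q) to q − p.
As a 12×27 matrix over Z this has rank 10, with invariant factors (1,1,1,1,1,1,1,1,1,1).

∂_2: C_2 → C_1 acts by ∂[p,q,r] = [q,r] − [p,r] + [p,q]. For instance
  ∂ahi = hi − ai + ah,
  ∂dgk = gk − dk + dg.
As a 27×18 matrix over Z this has rank 17, with invariant factors (1,1,1,1,1,1,1,1,1,1,1,1,1,1,1,1,2).

Computing H_k = (kernel of ∂_k) / (image of ∂_{k+1}):

  H_0: rank C_0 − rank ∂_1 = 12 − 10 = 2, and the invariant factors of ∂_1 are all 1, so H_0 ≅ Z^2.
  H_1: rank ker ∂_1 − rank ∂_2 = (27 − 10) − 17 = 0, and ∂_2 has invariant factor 2 > 1, so H_1 ≅ Z/2Z.
  H_2: rank ker ∂_2 − rank ∂_3 = (18 − 17) − 0 = 1, and there is no ∂_3, so H_2 ≅ Z.

As a check, the Euler characteristic is 12 − 27 + 18 = 3, which agrees with 2 − 0 + 1 = 3.
(K is a triangulation of the disjoint union of the 2-sphere S^2 and the real projective plane RP^2.)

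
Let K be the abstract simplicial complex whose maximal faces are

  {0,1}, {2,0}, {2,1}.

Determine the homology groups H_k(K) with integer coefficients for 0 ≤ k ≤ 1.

Fix the vertex order 0 < 1 < 2 and write every simplex with vertices in increasing order. Then dim K = 1 and the simplices of K are:

  0-simplices (3): [0], [1], [2]
  1-simplices (3): [0,1], [0,2], [1,2]

giving chain groups C_0 ≅ Z^3, C_1 ≅ Z^3.

The boundary map ∂_1: C_1 → C_0 sends each edge [p,q] (with p < q) to q − p. For instance
  ∂[0,2] = [2] − [0].
This gives a 3×3 integer matrix of rank 2; reducing to Smith normal form yields diagonal entries (1,1).

Computing H_k = (kernel of ∂_k) / (image of ∂_{k+1}):

  H_0: rank C_0 − rank ∂_1 = 3 − 2 = 1, and the invariant factors of ∂_1 are all 1, so H_0 = Z.
  H_1: rank ker ∂_1 − rank ∂_2 = (3 − 2) − 0 = 1, and there is no ∂_2, so H_1 = Z.

H_0 = Z,  H_1 = Z.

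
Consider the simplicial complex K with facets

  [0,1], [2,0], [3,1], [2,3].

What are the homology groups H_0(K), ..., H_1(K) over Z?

Order the vertices as 0 < 1 < 2 < 3. Listing each simplex with vertices in this order, K has dimension 1 with simplices:

  0-simplices (4): [0], [1], [2], [3]
  1-simplices (4): [0,1], [0,2], [1,3], [2,3]

Hence C_0 ≅ Z^4, C_1 ≅ Z^4.

∂_1: C_1 → C_0 is given by ∂[p,q] = [q] − [p].
This gives a 4×4 integer matrix of rank 3; reducing to Smith normal form yields diagonal entries (1,1,1).

Computing H_k = (kernel of ∂_k) / (image of ∂_{k+1}):

  H_0: rank C_0 − rank ∂_1 = 4 − 3 = 1, and the invariant factors of ∂_1 are all 1, so H_0 ≅ Z.
  H_1: rank ker ∂_1 − rank ∂_2 = (4 − 3) − 0 = 1, and there is no ∂_2, so H_1 ≅ Z.

(K is a triangulation of the circle S^1.)

H_0 ≅ Z,  H_1 ≅ Z.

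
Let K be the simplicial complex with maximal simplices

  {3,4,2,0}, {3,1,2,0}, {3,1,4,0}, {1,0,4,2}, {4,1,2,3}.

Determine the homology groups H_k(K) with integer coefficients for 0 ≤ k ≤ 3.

H_0 = Z,  H_1 = 0,  H_2 = 0,  H_3 = Z.

Order the vertices as 0 < 1 < 2 < 3 < 4. Listing each simplex with vertices in this order, K has dimension 3 with simplices:

  0-simplices (5): [0], [1], [2], [3], [4]
  1-simplices (10): [0,1], [0,2], [0,3], [0,4], [1,2], [1,3], [1,4], [2,3], [2,4], [3,4]
  2-simplices (10): [0,1,2], [0,1,3], [0,1,4], [0,2,3], [0,2,4], [0,3,4], [1,2,3], [1,2,4], [1,3,4], [2,3,4]
  3-simplices (5): [0,1,2,3], [0,1,2,4], [0,1,3,4], [0,2,3,4], [1,2,3,4]

so the chain groups are C_0 ≅ Z^5, C_1 ≅ Z^10, C_2 ≅ Z^10, C_3 ≅ Z^5.

The boundary map ∂_1: C_1 → C_0 sends each edge [p,q] (with p < q) to q − p. For instance
  ∂[0,2] = [2] − [0].
The 5×10 boundary matrix has rank 4 and Smith normal form diag(1,1,1,1).

The boundary map ∂_2: C_2 → C_1 maps a triangle to the signed sum of its edges. For instance
  ∂[0,1,4] = [1,4] − [0,4] + [0,1],
  ∂[0,3,4] = [3,4] − [0,4] + [0,3].
As a 10×10 matrix over Z this has rank 6, with invariant factors (1,1,1,1,1,1).

∂_3: C_3 → C_2 sends each 3-simplex σ to the alternating sum Σ_i (−1)^i (σ with its i-th vertex removed). For instance
  ∂[1,2,3,4] = [2,3,4] − [1,3,4] + [1,2,4] − [1,2,3],
  ∂[0,2,3,4] = [2,3,4] − [0,3,4] + [0,2,4] − [0,2,3].
The 10×5 boundary matrix has rank 4 and Smith normal form diag(1,1,1,1).

Computing H_k = (kernel of ∂_k) / (image of ∂_{k+1}):

  H_0: rank C_0 − rank ∂_1 = 5 − 4 = 1, and the invariant factors of ∂_1 are all 1, so H_0 = Z.
  H_1: rank ker ∂_1 − rank ∂_2 = (10 − 4) − 6 = 0, and the invariant factors of ∂_2 are all 1, so H_1 = 0.
  H_2: rank ker ∂_2 − rank ∂_3 = (10 − 6) − 4 = 0, and the invariant factors of ∂_3 are all 1, so H_2 = 0.
  H_3: rank ker ∂_3 − rank ∂_4 = (5 − 4) − 0 = 1, and there is no ∂_4, so H_3 = Z.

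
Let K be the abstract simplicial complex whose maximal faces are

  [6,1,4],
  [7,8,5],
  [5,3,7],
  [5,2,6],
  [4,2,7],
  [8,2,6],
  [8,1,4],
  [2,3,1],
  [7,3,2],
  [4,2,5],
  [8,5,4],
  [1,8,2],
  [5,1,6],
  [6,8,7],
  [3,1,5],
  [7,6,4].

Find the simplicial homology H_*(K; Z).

Order the vertices as 1 < 2 < 3 < 4 < 5 < 6 < 7 < 8. Listing each simplex with vertices in this order, K has dimension 2 with simplices:

  0-simplices (8): [1], [2], [3], [4], [5], [6], [7], [8]
  1-simplices (24): (24 of them)
  2-simplices (16): [1,2,3], [1,2,8], [1,3,5], [1,4,6], [1,4,8], [1,5,6], [2,3,7], [2,4,5], [2,4,7], [2,5,6], [2,6,8], [3,5,7], [4,5,8], [4,6,7], [5,7,8], [6,7,8]

giving chain groups C_0 ≅ Z^8, C_1 ≅ Z^24, C_2 ≅ Z^16.

The boundary map ∂_1: C_1 → C_0 is given by ∂[p,q] = [q] − [p].
This gives a 8×24 integer matrix of rank 7; reducing to Smith normal form yields diagonal entries (1,1,1,1,1,1,1).

∂_2: C_2 → C_1 acts by ∂[p,q,r] = [q,r] − [p,r] + [p,q]. For instance
  ∂[2,5,6] = [5,6] − [2,6] + [2,5],
  ∂[3,5,7] = [5,7] − [3,7] + [3,5].
This gives a 24×16 integer matrix of rank 15; reducing to Smith normal form yields diagonal entries (1,1,1,1,1,1,1,1,1,1,1,1,1,1,1).

Now H_k = ker ∂_k / im ∂_{k+1}, so:

  H_0: rank C_0 − rank ∂_1 = 8 − 7 = 1, and the invariant factors of ∂_1 are all 1, so H_0 = Z.
  H_1: rank ker ∂_1 − rank ∂_2 = (24 − 7) − 15 = 2, and the invariant factors of ∂_2 are all 1, so H_1 = Z^2.
  H_2: rank ker ∂_2 − rank ∂_3 = (16 − 15) − 0 = 1, and there is no ∂_3, so H_2 = Z.

As a check, the Euler characteristic is 8 − 24 + 16 = 0, which agrees with 1 − 2 + 1 = 0.

H_0 ≅ Z,  H_1 ≅ Z^2,  H_2 ≅ Z.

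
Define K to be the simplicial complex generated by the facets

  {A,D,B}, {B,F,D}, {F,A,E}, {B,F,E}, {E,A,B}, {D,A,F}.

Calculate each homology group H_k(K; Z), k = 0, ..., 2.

H_0 ≅ Z,  H_1 = 0,  H_2 ≅ Z.

K has 5 vertices, 9 edges, 6 triangles.
rank ∂_0 = 0, rank ∂_1 = 4 ⇒ b_0 = 5 − 0 − 4 = 1; all invariant factors of ∂_1 are 1 so no torsion. So H_0 ≅ Z.
rank ∂_1 = 4, rank ∂_2 = 5 ⇒ b_1 = 9 − 4 − 5 = 0; all invariant factors of ∂_2 are 1 so no torsion. So H_1 ≅ 0.
rank ∂_2 = 5, rank ∂_3 = 0 ⇒ b_2 = 6 − 5 − 0 = 1. So H_2 ≅ Z.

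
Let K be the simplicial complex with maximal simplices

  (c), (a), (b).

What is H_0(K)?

Take the total order a < b < c on the vertex set. Then K (dimension 0) consists of the simplices:

  0-simplices (3): a, b, c

so the chain groups are C_0 ≅ Z^3.

Reading off H_k = ker ∂_k / im ∂_{k+1}:

  H_0: rank C_0 − rank ∂_1 = 3 − 0 = 3, and there is no ∂_1, so H_0 = Z^3.

(K is a triangulation of a set of 3 points.)

H_0 = Z^3.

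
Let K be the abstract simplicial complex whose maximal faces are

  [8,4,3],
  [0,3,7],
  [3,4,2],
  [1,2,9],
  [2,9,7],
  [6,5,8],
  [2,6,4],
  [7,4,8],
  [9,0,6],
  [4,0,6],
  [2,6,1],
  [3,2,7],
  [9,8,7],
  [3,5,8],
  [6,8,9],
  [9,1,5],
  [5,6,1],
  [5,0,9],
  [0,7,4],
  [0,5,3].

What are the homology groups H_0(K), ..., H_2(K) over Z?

H_0 = Z,  H_1 = Z ⊕ Z/2,  H_2 = 0.

K has 10 vertices, 30 edges, 20 triangles.
rank ∂_0 = 0, rank ∂_1 = 9 ⇒ b_0 = 10 − 0 − 9 = 1; all invariant factors of ∂_1 are 1 so no torsion. So H_0 ≅ Z.
rank ∂_1 = 9, rank ∂_2 = 20 ⇒ b_1 = 30 − 9 − 20 = 1; ∂_2 has invariant factor(s) [2] giving torsion. So H_1 ≅ Z ⊕ Z/2.
rank ∂_2 = 20, rank ∂_3 = 0 ⇒ b_2 = 20 − 20 − 0 = 0. So H_2 ≅ 0.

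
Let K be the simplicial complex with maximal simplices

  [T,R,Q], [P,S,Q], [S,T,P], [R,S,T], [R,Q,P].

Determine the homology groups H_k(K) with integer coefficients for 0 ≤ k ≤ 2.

H_0 = Z,  H_1 = Z,  H_2 = 0.

K has 5 vertices, 10 edges, 5 triangles.
rank ∂_0 = 0, rank ∂_1 = 4 ⇒ b_0 = 5 − 0 − 4 = 1; all invariant factors of ∂_1 are 1 so no torsion. So H_0 = Z.
rank ∂_1 = 4, rank ∂_2 = 5 ⇒ b_1 = 10 − 4 − 5 = 1; all invariant factors of ∂_2 are 1 so no torsion. So H_1 = Z.
rank ∂_2 = 5, rank ∂_3 = 0 ⇒ b_2 = 5 − 5 − 0 = 0. So H_2 = 0.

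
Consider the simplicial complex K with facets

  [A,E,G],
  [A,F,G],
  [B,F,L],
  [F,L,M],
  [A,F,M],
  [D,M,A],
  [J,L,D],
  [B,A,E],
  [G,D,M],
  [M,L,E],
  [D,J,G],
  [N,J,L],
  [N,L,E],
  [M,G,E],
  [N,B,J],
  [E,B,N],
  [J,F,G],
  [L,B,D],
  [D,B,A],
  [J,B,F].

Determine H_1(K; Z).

H_1 = Z ⊕ Z_2.

Order the vertices as A < B < D < E < F < G < J < L < M < N. Listing each simplex with vertices in this order, K has dimension 2 with simplices:

  0-simplices (10): A, B, D, E, F, G, J, L, M, N
  1-simplices (30): AB, AD, AE, AF, AG, AM, BD, BE, BF, BJ, BL, BN, DG, DJ, DL, DM, EG, EL, EM, EN, FG, FJ, FL, FM, GJ, GM, JL, JN, LM, LN
  2-simplices (20): ABD, ABE, ADM, AEG, AFG, AFM, BDL, BEN, BFJ, BFL, BJN, DGJ, DGM, DJL, EGM, ELM, ELN, FGJ, FLM, JLN

so the chain groups are C_0 ≅ Z^10, C_1 ≅ Z^30, C_2 ≅ Z^20.

Boundary ∂_1: C_1 → C_0 sends each edge [p,q] (with p < q) to q − p. For instance
  ∂BL = L − B.
This gives a 10×30 integer matrix of rank 9; reducing to Smith normal form yields diagonal entries (1,1,1,1,1,1,1,1,1).

Boundary ∂_2: C_2 → C_1 maps a triangle to the signed sum of its edges. For instance
  ∂FLM = LM − FM + FL,
  ∂ABD = BD − AD + AB.
As a 30×20 matrix over Z this has rank 20, with invariant factors (1,1,1,1,1,1,1,1,1,1,1,1,1,1,1,1,1,1,1,2).

Reading off H_k = ker ∂_k / im ∂_{k+1}:

  H_1: rank ker ∂_1 − rank ∂_2 = (30 − 9) − 20 = 1, and ∂_2 has invariant factor 2 > 1, so H_1 ≅ Z ⊕ Z_2.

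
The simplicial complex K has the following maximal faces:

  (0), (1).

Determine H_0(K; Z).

H_0 ≅ Z^2.

Order the vertices as 0 < 1. Listing each simplex with vertices in this order, K has dimension 0 with simplices:

  0-simplices (2): [0], [1]

giving chain groups C_0 ≅ Z^2.

Reading off H_k = ker ∂_k / im ∂_{k+1}:

  H_0: rank C_0 − rank ∂_1 = 2 − 0 = 2, and there is no ∂_1, so H_0 = Z^2.

(K is a triangulation of a set of 2 points.)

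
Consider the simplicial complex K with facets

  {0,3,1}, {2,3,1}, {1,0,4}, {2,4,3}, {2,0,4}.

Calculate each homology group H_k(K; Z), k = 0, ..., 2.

H_0 = Z,  H_1 = Z,  H_2 = 0.

Fix the vertex order 0 < 1 < 2 < 3 < 4 and write every simplex with vertices in increasing order. Then dim K = 2 and the simplices of K are:

  0-simplices (5): [0], [1], [2], [3], [4]
  1-simplices (10): [0,1], [0,2], [0,3], [0,4], [1,2], [1,3], [1,4], [2,3], [2,4], [3,4]
  2-simplices (5): [0,1,3], [0,1,4], [0,2,4], [1,2,3], [2,3,4]

giving chain groups C_0 ≅ Z^5, C_1 ≅ Z^10, C_2 ≅ Z^5.

Boundary ∂_1: C_1 → C_0 maps an edge to its endpoints' difference, ∂[p,q] = q − p. For instance
  ∂[0,4] = [4] − [0].
This gives a 5×10 integer matrix of rank 4; reducing to Smith normal form yields diagonal entries (1,1,1,1).

Boundary ∂_2: C_2 → C_1 maps a triangle to the signed sum of its edges. For instance
  ∂[2,3,4] = [3,4] − [2,4] + [2,3],
  ∂[0,2,4] = [2,4] − [0,4] + [0,2].
The resulting 10×5 matrix has rank 5, and its Smith normal form has invariant factors (1,1,1,1,1).

Now H_k = ker ∂_k / im ∂_{k+1}, so:

  H_0: rank C_0 − rank ∂_1 = 5 − 4 = 1, and the invariant factors of ∂_1 are all 1, so H_0 = Z.
  H_1: rank ker ∂_1 − rank ∂_2 = (10 − 4) − 5 = 1, and the invariant factors of ∂_2 are all 1, so H_1 = Z.
  H_2: rank ker ∂_2 − rank ∂_3 = (5 − 5) − 0 = 0, and there is no ∂_3, so H_2 = 0.

As a check, the Euler characteristic is 5 − 10 + 5 = 0, which agrees with 1 − 1 + 0 = 0.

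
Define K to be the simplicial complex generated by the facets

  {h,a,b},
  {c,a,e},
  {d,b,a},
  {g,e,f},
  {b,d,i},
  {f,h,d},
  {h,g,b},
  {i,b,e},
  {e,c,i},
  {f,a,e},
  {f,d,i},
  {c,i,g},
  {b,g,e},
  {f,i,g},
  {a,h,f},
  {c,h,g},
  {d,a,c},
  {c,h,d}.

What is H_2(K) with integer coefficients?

H_2 ≅ 0.

Fix the vertex order a < b < c < d < e < f < g < h < i and write every simplex with vertices in increasing order. Then dim K = 2 and the simplices of K are:

  0-simplices (9): a, b, c, d, e, f, g, h, i
  1-simplices (27): ab, ac, ad, ae, af, ah, bd, be, bg, bh, bi, cd, ce, cg, ch, ci, df, dh, di, ef, eg, ei, fg, fh, fi, gh, gi
  2-simplices (18): abd, abh, acd, ace, aef, afh, bdi, beg, bei, bgh, cdh, cei, cgh, cgi, dfh, dfi, efg, fgi

so the chain groups are C_0 ≅ Z^9, C_1 ≅ Z^27, C_2 ≅ Z^18.

Boundary ∂_1: C_1 → C_0 is given by ∂[p,q] = [q] − [p]. For instance
  ∂di = i − d.
This gives a 9×27 integer matrix of rank 8; reducing to Smith normal form yields diagonal entries (1,1,1,1,1,1,1,1).

Boundary ∂_2: C_2 → C_1 maps a triangle to the signed sum of its edges. For instance
  ∂fgi = gi − fi + fg,
  ∂cgi = gi − ci + cg.
As a 27×18 matrix over Z this has rank 18, with invariant factors (1,1,1,1,1,1,1,1,1,1,1,1,1,1,1,1,1,2).

Now H_k = ker ∂_k / im ∂_{k+1}, so:

  H_2: rank ker ∂_2 − rank ∂_3 = (18 − 18) − 0 = 0, and there is no ∂_3, so H_2 = 0.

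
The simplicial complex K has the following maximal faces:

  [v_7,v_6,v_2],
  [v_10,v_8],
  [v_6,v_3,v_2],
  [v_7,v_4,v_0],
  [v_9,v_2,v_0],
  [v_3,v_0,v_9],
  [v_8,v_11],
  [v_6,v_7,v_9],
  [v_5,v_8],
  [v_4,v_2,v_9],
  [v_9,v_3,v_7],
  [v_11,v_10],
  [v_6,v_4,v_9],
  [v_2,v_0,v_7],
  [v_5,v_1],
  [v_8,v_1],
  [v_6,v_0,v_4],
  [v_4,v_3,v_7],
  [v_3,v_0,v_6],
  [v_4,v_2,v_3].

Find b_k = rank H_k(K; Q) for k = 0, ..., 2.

We work with the vertex ordering v_0 < v_1 < v_2 < v_3 < v_4 < v_5 < v_6 < v_7 < v_8 < v_9 < v_10 < v_11. The simplices of K, each written with vertices in increasing order, are:

  0-simplices (12): [v_0], [v_1], [v_2], [v_3], [v_4], [v_5], [v_6], [v_7], [v_8], [v_9], [v_10], [v_11]
  1-simplices (27): (27 of them)
  2-simplices (14): (14 of them)

giving chain groups C_0 ≅ Z^12, C_1 ≅ Z^27, C_2 ≅ Z^14.

Boundary ∂_1: C_1 → C_0 sends each edge [p,q] (with p < q) to q − p.
This gives a 12×27 integer matrix of rank 10; reducing to Smith normal form yields diagonal entries (1,1,1,1,1,1,1,1,1,1).

∂_2: C_2 → C_1 sends each 2-simplex [p,q,r] to [q,r] − [p,r] + [p,q]. For instance
  ∂[v_0,v_4,v_7] = [v_4,v_7] − [v_0,v_7] + [v_0,v_4],
  ∂[v_2,v_3,v_6] = [v_3,v_6] − [v_2,v_6] + [v_2,v_3].
The 27×14 boundary matrix has rank 13 and Smith normal form diag(1,1,1,1,1,1,1,1,1,1,1,1,1).

Now H_k = ker ∂_k / im ∂_{k+1}, so:

  H_0: rank C_0 − rank ∂_1 = 12 − 10 = 2, and the invariant factors of ∂_1 are all 1, so H_0 = Z^2.
  H_1: rank ker ∂_1 − rank ∂_2 = (27 − 10) − 13 = 4, and the invariant factors of ∂_2 are all 1, so H_1 = Z^4.
  H_2: rank ker ∂_2 − rank ∂_3 = (14 − 13) − 0 = 1, and there is no ∂_3, so H_2 = Z.

As a check, the Euler characteristic is 12 − 27 + 14 = -1, which agrees with 2 − 4 + 1 = -1.

Hence the Betti numbers are b_0 = 2, b_1 = 4, b_2 = 1.

b_0 = 2, b_1 = 4, b_2 = 1.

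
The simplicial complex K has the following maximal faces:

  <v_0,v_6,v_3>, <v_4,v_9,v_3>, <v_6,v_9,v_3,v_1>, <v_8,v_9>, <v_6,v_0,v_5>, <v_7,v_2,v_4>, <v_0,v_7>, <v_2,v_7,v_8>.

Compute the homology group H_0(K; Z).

Order the vertices as v_0 < v_1 < v_2 < v_3 < v_4 < v_5 < v_6 < v_7 < v_8 < v_9. Listing each simplex with vertices in this order, K has dimension 3 with simplices:

  0-simplices (10): [v_0], [v_1], [v_2], [v_3], [v_4], [v_5], [v_6], [v_7], [v_8], [v_9]
  1-simplices (19): (19 of them)
  2-simplices (9): [v_0,v_3,v_6], [v_0,v_5,v_6], [v_1,v_3,v_6], [v_1,v_3,v_9], [v_1,v_6,v_9], [v_2,v_4,v_7], [v_2,v_7,v_8], [v_3,v_4,v_9], [v_3,v_6,v_9]
  3-simplices (1): [v_1,v_3,v_6,v_9]

Hence C_0 ≅ Z^10, C_1 ≅ Z^19, C_2 ≅ Z^9, C_3 ≅ Z^1.

The boundary map ∂_1: C_1 → C_0 is given by ∂[p,q] = [q] − [p]. For instance
  ∂[v_2,v_4] = [v_4] − [v_2].
This gives a 10×19 integer matrix of rank 9; reducing to Smith normal form yields diagonal entries (1,1,1,1,1,1,1,1,1).

The boundary map ∂_2: C_2 → C_1 acts by ∂[p,q,r] = [q,r] − [p,r] + [p,q]. For instance
  ∂[v_0,v_5,v_6] = [v_5,v_6] − [v_0,v_6] + [v_0,v_5],
  ∂[v_2,v_7,v_8] = [v_7,v_8] − [v_2,v_8] + [v_2,v_7].
As a 19×9 matrix over Z this has rank 8, with invariant factors (1,1,1,1,1,1,1,1).

∂_3: C_3 → C_2 sends each 3-simplex σ to the alternating sum Σ_i (−1)^i (σ with its i-th vertex removed). For instance
  ∂[v_1,v_3,v_6,v_9] = [v_3,v_6,v_9] − [v_1,v_6,v_9] + [v_1,v_3,v_9] − [v_1,v_3,v_6].
The 9×1 boundary matrix has rank 1 and Smith normal form diag(1).

Computing H_k = (kernel of ∂_k) / (image of ∂_{k+1}):

  H_0: rank C_0 − rank ∂_1 = 10 − 9 = 1, and the invariant factors of ∂_1 are all 1, so H_0 = Z.

H_0 = Z.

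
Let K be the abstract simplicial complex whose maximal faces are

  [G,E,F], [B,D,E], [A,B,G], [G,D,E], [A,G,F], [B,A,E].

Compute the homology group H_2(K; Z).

H_2 ≅ 0.

Take the total order A < B < D < E < F < G on the vertex set. Then K (dimension 2) consists of the simplices:

  0-simplices (6): A, B, D, E, F, G
  1-simplices (12): AB, AE, AF, AG, BD, BE, BG, DE, DG, EF, EG, FG
  2-simplices (6): ABE, ABG, AFG, BDE, DEG, EFG

so the chain groups are C_0 ≅ Z^6, C_1 ≅ Z^12, C_2 ≅ Z^6.

∂_1: C_1 → C_0 is given by ∂[p,q] = [q] − [p]. For instance
  ∂BE = E − B.
The 6×12 boundary matrix has rank 5 and Smith normal form diag(1,1,1,1,1).

Boundary ∂_2: C_2 → C_1 acts by ∂[p,q,r] = [q,r] − [p,r] + [p,q]. For instance
  ∂AFG = FG − AG + AF,
  ∂DEG = EG − DG + DE.
The resulting 12×6 matrix has rank 6, and its Smith normal form has invariant factors (1,1,1,1,1,1).

Reading off H_k = ker ∂_k / im ∂_{k+1}:

  H_2: rank ker ∂_2 − rank ∂_3 = (6 − 6) − 0 = 0, and there is no ∂_3, so H_2 ≅ 0.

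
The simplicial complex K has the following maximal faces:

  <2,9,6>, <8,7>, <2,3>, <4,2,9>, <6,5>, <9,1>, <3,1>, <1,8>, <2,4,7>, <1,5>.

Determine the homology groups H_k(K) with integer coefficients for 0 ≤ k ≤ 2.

H_0 = Z,  H_1 = Z^3,  H_2 = 0.

K has 9 vertices, 14 edges, 3 triangles.
rank ∂_0 = 0, rank ∂_1 = 8 ⇒ b_0 = 9 − 0 − 8 = 1; all invariant factors of ∂_1 are 1 so no torsion. So H_0 = Z.
rank ∂_1 = 8, rank ∂_2 = 3 ⇒ b_1 = 14 − 8 − 3 = 3; all invariant factors of ∂_2 are 1 so no torsion. So H_1 = Z^3.
rank ∂_2 = 3, rank ∂_3 = 0 ⇒ b_2 = 3 − 3 − 0 = 0. So H_2 = 0.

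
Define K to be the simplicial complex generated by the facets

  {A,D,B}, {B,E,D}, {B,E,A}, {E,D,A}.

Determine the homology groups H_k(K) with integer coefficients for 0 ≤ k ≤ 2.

H_0 ≅ Z,  H_1 = 0,  H_2 ≅ Z.

K has 4 vertices, 6 edges, 4 triangles.
rank ∂_0 = 0, rank ∂_1 = 3 ⇒ b_0 = 4 − 0 − 3 = 1; all invariant factors of ∂_1 are 1 so no torsion. So H_0 ≅ Z.
rank ∂_1 = 3, rank ∂_2 = 3 ⇒ b_1 = 6 − 3 − 3 = 0; all invariant factors of ∂_2 are 1 so no torsion. So H_1 ≅ 0.
rank ∂_2 = 3, rank ∂_3 = 0 ⇒ b_2 = 4 − 3 − 0 = 1. So H_2 ≅ Z.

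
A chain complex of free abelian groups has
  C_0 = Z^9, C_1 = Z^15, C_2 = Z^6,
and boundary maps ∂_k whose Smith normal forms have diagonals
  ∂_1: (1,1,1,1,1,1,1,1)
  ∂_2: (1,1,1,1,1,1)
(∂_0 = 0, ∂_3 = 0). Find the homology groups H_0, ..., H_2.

H_0 ≅ Z,  H_1 ≅ Z,  H_2 = 0.

H_0: b_0 = 9 − 0 − 8 = 1; torsion from ∂_1 factors > 1: none. So H_0 ≅ Z.
H_1: b_1 = 15 − 8 − 6 = 1; torsion from ∂_2 factors > 1: none. So H_1 ≅ Z.
H_2: b_2 = 6 − 6 − 0 = 0; torsion from ∂_3 factors > 1: none. So H_2 ≅ 0.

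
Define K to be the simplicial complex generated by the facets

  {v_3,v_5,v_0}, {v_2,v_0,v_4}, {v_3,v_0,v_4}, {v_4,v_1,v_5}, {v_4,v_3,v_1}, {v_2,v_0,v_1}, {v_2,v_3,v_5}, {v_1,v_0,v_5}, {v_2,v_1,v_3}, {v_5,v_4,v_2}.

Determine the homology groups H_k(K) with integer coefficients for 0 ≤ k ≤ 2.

H_0 ≅ Z,  H_1 ≅ Z/2,  H_2 = 0.

Take the total order v_0 < v_1 < v_2 < v_3 < v_4 < v_5 on the vertex set. Then K (dimension 2) consists of the simplices:

  0-simplices (6): [v_0], [v_1], [v_2], [v_3], [v_4], [v_5]
  1-simplices (15): (15 of them)
  2-simplices (10): [v_0,v_1,v_2], [v_0,v_1,v_5], [v_0,v_2,v_4], [v_0,v_3,v_4], [v_0,v_3,v_5], [v_1,v_2,v_3], [v_1,v_3,v_4], [v_1,v_4,v_5], [v_2,v_3,v_5], [v_2,v_4,v_5]

so the chain groups are C_0 ≅ Z^6, C_1 ≅ Z^15, C_2 ≅ Z^10.

Boundary ∂_1: C_1 → C_0 maps an edge to its endpoints' difference, ∂[p,q] = q − p. For instance
  ∂[v_0,v_3] = [v_3] − [v_0].
As a 6×15 matrix over Z this has rank 5, with invariant factors (1,1,1,1,1).

The boundary map ∂_2: C_2 → C_1 sends each 2-simplex [p,q,r] to [q,r] − [p,r] + [p,q]. For instance
  ∂[v_0,v_3,v_5] = [v_3,v_5] − [v_0,v_5] + [v_0,v_3],
  ∂[v_0,v_1,v_5] = [v_1,v_5] − [v_0,v_5] + [v_0,v_1].
This gives a 15×10 integer matrix of rank 10; reducing to Smith normal form yields diagonal entries (1,1,1,1,1,1,1,1,1,2).

From H_k ≅ ker(∂_k) / im(∂_{k+1}) we obtain:

  H_0: rank C_0 − rank ∂_1 = 6 − 5 = 1, and the invariant factors of ∂_1 are all 1, so H_0 ≅ Z.
  H_1: rank ker ∂_1 − rank ∂_2 = (15 − 5) − 10 = 0, and ∂_2 has invariant factor 2 > 1, so H_1 ≅ Z/2.
  H_2: rank ker ∂_2 − rank ∂_3 = (10 − 10) − 0 = 0, and there is no ∂_3, so H_2 ≅ 0.

As a check, the Euler characteristic is 6 − 15 + 10 = 1, which agrees with 1 − 0 + 0 = 1.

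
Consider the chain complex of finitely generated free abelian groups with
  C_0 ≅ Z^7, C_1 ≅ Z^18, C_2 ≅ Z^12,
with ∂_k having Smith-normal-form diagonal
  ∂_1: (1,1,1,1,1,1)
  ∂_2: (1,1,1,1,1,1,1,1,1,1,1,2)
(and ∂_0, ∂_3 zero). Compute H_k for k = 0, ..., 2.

H_0: b_0 = 7 − 0 − 6 = 1; torsion from ∂_1 factors > 1: none. So H_0 ≅ Z.
H_1: b_1 = 18 − 6 − 12 = 0; torsion from ∂_2 factors > 1: [2]. So H_1 ≅ Z/2.
H_2: b_2 = 12 − 12 − 0 = 0; torsion from ∂_3 factors > 1: none. So H_2 ≅ 0.

H_0 ≅ Z,  H_1 ≅ Z/2,  H_2 = 0.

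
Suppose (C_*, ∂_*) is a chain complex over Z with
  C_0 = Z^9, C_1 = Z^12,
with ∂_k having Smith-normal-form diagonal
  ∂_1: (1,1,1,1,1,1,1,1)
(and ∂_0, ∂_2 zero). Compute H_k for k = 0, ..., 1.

H_0: b_0 = 9 − 0 − 8 = 1; torsion from ∂_1 factors > 1: none. So H_0 = Z.
H_1: b_1 = 12 − 8 − 0 = 4; torsion from ∂_2 factors > 1: none. So H_1 = Z^4.

H_0 = Z,  H_1 = Z^4.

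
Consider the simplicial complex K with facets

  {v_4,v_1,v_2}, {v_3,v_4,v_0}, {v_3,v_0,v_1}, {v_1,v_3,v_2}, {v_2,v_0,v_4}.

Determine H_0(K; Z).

H_0 ≅ Z.

Fix the vertex order v_0 < v_1 < v_2 < v_3 < v_4 and write every simplex with vertices in increasing order. Then dim K = 2 and the simplices of K are:

  0-simplices (5): [v_0], [v_1], [v_2], [v_3], [v_4]
  1-simplices (10): [v_0,v_1], [v_0,v_2], [v_0,v_3], [v_0,v_4], [v_1,v_2], [v_1,v_3], [v_1,v_4], [v_2,v_3], [v_2,v_4], [v_3,v_4]
  2-simplices (5): [v_0,v_1,v_3], [v_0,v_2,v_4], [v_0,v_3,v_4], [v_1,v_2,v_3], [v_1,v_2,v_4]

Hence C_0 ≅ Z^5, C_1 ≅ Z^10, C_2 ≅ Z^5.

∂_1: C_1 → C_0 maps an edge to its endpoints' difference, ∂[p,q] = q − p. For instance
  ∂[v_1,v_3] = [v_3] − [v_1].
As a 5×10 matrix over Z this has rank 4, with invariant factors (1,1,1,1).

∂_2: C_2 → C_1 maps a triangle to the signed sum of its edges. For instance
  ∂[v_1,v_2,v_4] = [v_2,v_4] − [v_1,v_4] + [v_1,v_2],
  ∂[v_0,v_3,v_4] = [v_3,v_4] − [v_0,v_4] + [v_0,v_3].
This gives a 10×5 integer matrix of rank 5; reducing to Smith normal form yields diagonal entries (1,1,1,1,1).

Computing H_k = (kernel of ∂_k) / (image of ∂_{k+1}):

  H_0: rank C_0 − rank ∂_1 = 5 − 4 = 1, and the invariant factors of ∂_1 are all 1, so H_0 = Z.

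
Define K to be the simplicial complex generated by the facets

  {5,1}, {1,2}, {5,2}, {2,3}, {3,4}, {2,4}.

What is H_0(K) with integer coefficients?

H_0 ≅ Z.

We work with the vertex ordering 1 < 2 < 3 < 4 < 5. The simplices of K, each written with vertices in increasing order, are:

  0-simplices (5): [1], [2], [3], [4], [5]
  1-simplices (6): [1,2], [1,5], [2,3], [2,4], [2,5], [3,4]

Hence C_0 ≅ Z^5, C_1 ≅ Z^6.

∂_1: C_1 → C_0 maps an edge to its endpoints' difference, ∂[p,q] = q − p.
The resulting 5×6 matrix has rank 4, and its Smith normal form has invariant factors (1,1,1,1).

From H_k ≅ ker(∂_k) / im(∂_{k+1}) we obtain:

  H_0: rank C_0 − rank ∂_1 = 5 − 4 = 1, and the invariant factors of ∂_1 are all 1, so H_0 ≅ Z.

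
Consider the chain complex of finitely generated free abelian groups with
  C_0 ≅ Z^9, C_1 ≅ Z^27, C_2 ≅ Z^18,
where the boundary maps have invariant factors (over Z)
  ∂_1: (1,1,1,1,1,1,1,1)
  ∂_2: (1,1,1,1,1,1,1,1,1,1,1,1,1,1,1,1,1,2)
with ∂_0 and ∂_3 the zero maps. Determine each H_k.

H_0: b_0 = 9 − 0 − 8 = 1; torsion from ∂_1 factors > 1: none. So H_0 = Z.
H_1: b_1 = 27 − 8 − 18 = 1; torsion from ∂_2 factors > 1: [2]. So H_1 = Z ⊕ Z/2.
H_2: b_2 = 18 − 18 − 0 = 0; torsion from ∂_3 factors > 1: none. So H_2 = 0.

H_0 = Z,  H_1 = Z ⊕ Z/2,  H_2 = 0.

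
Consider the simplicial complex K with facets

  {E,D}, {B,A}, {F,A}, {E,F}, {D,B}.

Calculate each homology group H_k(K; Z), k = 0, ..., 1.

H_0 = Z,  H_1 = Z.

We work with the vertex ordering A < B < D < E < F. The simplices of K, each written with vertices in increasing order, are:

  0-simplices (5): A, B, D, E, F
  1-simplices (5): AB, AF, BD, DE, EF

Hence C_0 ≅ Z^5, C_1 ≅ Z^5.

∂_1: C_1 → C_0 maps an edge to its endpoints' difference, ∂[p,q] = q − p.
The 5×5 boundary matrix has rank 4 and Smith normal form diag(1,1,1,1).

Now H_k = ker ∂_k / im ∂_{k+1}, so:

  H_0: rank C_0 − rank ∂_1 = 5 − 4 = 1, and the invariant factors of ∂_1 are all 1, so H_0 ≅ Z.
  H_1: rank ker ∂_1 − rank ∂_2 = (5 − 4) − 0 = 1, and there is no ∂_2, so H_1 ≅ Z.

As a check, the Euler characteristic is 5 − 5 = 0, which agrees with 1 − 1 = 0.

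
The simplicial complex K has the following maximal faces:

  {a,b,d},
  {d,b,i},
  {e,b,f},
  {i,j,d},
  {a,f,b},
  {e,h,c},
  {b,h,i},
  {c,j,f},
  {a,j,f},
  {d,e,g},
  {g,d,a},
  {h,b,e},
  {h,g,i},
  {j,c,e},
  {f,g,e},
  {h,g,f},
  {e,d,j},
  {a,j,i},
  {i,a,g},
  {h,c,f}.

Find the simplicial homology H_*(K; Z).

H_0 = Z,  H_1 = Z ⊕ Z/2,  H_2 = 0.

Take the total order a < b < c < d < e < f < g < h < i < j on the vertex set. Then K (dimension 2) consists of the simplices:

  0-simplices (10): a, b, c, d, e, f, g, h, i, j
  1-simplices (30): ab, ad, af, ag, ai, aj, bd, be, bf, bh, bi, ce, cf, ch, cj, de, dg, di, dj, ef, eg, eh, ej, fg, fh, fj, gh, gi, hi, ij
  2-simplices (20): abd, abf, adg, afj, agi, aij, bdi, bef, beh, bhi, ceh, cej, cfh, cfj, deg, dej, dij, efg, fgh, ghi

so the chain groups are C_0 ≅ Z^10, C_1 ≅ Z^30, C_2 ≅ Z^20.

∂_1: C_1 → C_0 maps an edge to its endpoints' difference, ∂[p,q] = q − p.
This gives a 10×30 integer matrix of rank 9; reducing to Smith normal form yields diagonal entries (1,1,1,1,1,1,1,1,1).

The boundary map ∂_2: C_2 → C_1 sends each 2-simplex [p,q,r] to [q,r] − [p,r] + [p,q]. For instance
  ∂fgh = gh − fh + fg,
  ∂abd = bd − ad + ab.
As a 30×20 matrix over Z this has rank 20, with invariant factors (1,1,1,1,1,1,1,1,1,1,1,1,1,1,1,1,1,1,1,2).

Now H_k = ker ∂_k / im ∂_{k+1}, so:

  H_0: rank C_0 − rank ∂_1 = 10 − 9 = 1, and the invariant factors of ∂_1 are all 1, so H_0 = Z.
  H_1: rank ker ∂_1 − rank ∂_2 = (30 − 9) − 20 = 1, and ∂_2 has invariant factor 2 > 1, so H_1 = Z ⊕ Z/2.
  H_2: rank ker ∂_2 − rank ∂_3 = (20 − 20) − 0 = 0, and there is no ∂_3, so H_2 = 0.

As a check, the Euler characteristic is 10 − 30 + 20 = 0, which agrees with 1 − 1 + 0 = 0.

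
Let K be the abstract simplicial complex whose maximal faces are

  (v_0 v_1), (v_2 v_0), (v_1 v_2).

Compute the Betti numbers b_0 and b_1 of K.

Order the vertices as v_0 < v_1 < v_2. Listing each simplex with vertices in this order, K has dimension 1 with simplices:

  0-simplices (3): [v_0], [v_1], [v_2]
  1-simplices (3): [v_0,v_1], [v_0,v_2], [v_1,v_2]

Hence C_0 ≅ Z^3, C_1 ≅ Z^3.

The boundary map ∂_1: C_1 → C_0 maps an edge to its endpoints' difference, ∂[p,q] = q − p.
This gives a 3×3 integer matrix of rank 2; reducing to Smith normal form yields diagonal entries (1,1).

Computing H_k = (kernel of ∂_k) / (image of ∂_{k+1}):

  H_0: rank C_0 − rank ∂_1 = 3 − 2 = 1, and the invariant factors of ∂_1 are all 1, so H_0 = Z.
  H_1: rank ker ∂_1 − rank ∂_2 = (3 − 2) − 0 = 1, and there is no ∂_2, so H_1 = Z.

As a check, the Euler characteristic is 3 − 3 = 0, which agrees with 1 − 1 = 0.

Hence the Betti numbers are b_0 = 1, b_1 = 1.

b_0 = 1, b_1 = 1.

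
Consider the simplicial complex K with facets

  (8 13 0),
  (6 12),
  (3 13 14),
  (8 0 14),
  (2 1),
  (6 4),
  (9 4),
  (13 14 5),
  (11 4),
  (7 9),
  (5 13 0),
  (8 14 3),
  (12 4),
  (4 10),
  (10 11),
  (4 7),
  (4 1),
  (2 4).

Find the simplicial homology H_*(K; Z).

H_0 ≅ Z^2,  H_1 ≅ Z^5,  H_2 = 0.

Take the total order 0 < 1 < 2 < 3 < 4 < 5 < 6 < 7 < 8 < 9 < 10 < 11 < 12 < 13 < 14 on the vertex set. Then K (dimension 2) consists of the simplices:

  0-simplices (15): [0], [1], [2], [3], [4], [5], [6], [7], [8], [9], [10], [11], [12], [13], [14]
  1-simplices (24): (24 of them)
  2-simplices (6): [0,5,13], [0,8,13], [0,8,14], [3,8,14], [3,13,14], [5,13,14]

giving chain groups C_0 ≅ Z^15, C_1 ≅ Z^24, C_2 ≅ Z^6.

The boundary map ∂_1: C_1 → C_0 sends each edge [p,q] (with p < q) to q − p.
This gives a 15×24 integer matrix of rank 13; reducing to Smith normal form yields diagonal entries (1,1,1,1,1,1,1,1,1,1,1,1,1).

The boundary map ∂_2: C_2 → C_1 maps a triangle to the signed sum of its edges. For instance
  ∂[3,13,14] = [13,14] − [3,14] + [3,13],
  ∂[5,13,14] = [13,14] − [5,14] + [5,13].
The resulting 24×6 matrix has rank 6, and its Smith normal form has invariant factors (1,1,1,1,1,1).

Now H_k = ker ∂_k / im ∂_{k+1}, so:

  H_0: rank C_0 − rank ∂_1 = 15 − 13 = 2, and the invariant factors of ∂_1 are all 1, so H_0 ≅ Z^2.
  H_1: rank ker ∂_1 − rank ∂_2 = (24 − 13) − 6 = 5, and the invariant factors of ∂_2 are all 1, so H_1 ≅ Z^5.
  H_2: rank ker ∂_2 − rank ∂_3 = (6 − 6) − 0 = 0, and there is no ∂_3, so H_2 ≅ 0.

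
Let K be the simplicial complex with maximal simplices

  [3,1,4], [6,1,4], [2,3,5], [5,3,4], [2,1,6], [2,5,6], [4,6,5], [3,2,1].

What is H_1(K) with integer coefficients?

Take the total order 1 < 2 < 3 < 4 < 5 < 6 on the vertex set. Then K (dimension 2) consists of the simplices:

  0-simplices (6): [1], [2], [3], [4], [5], [6]
  1-simplices (12): [1,2], [1,3], [1,4], [1,6], [2,3], [2,5], [2,6], [3,4], [3,5], [4,5], [4,6], [5,6]
  2-simplices (8): [1,2,3], [1,2,6], [1,3,4], [1,4,6], [2,3,5], [2,5,6], [3,4,5], [4,5,6]

so the chain groups are C_0 ≅ Z^6, C_1 ≅ Z^12, C_2 ≅ Z^8.

∂_1: C_1 → C_0 maps an edge to its endpoints' difference, ∂[p,q] = q − p. For instance
  ∂[1,2] = [2] − [1].
The 6×12 boundary matrix has rank 5 and Smith normal form diag(1,1,1,1,1).

Boundary ∂_2: C_2 → C_1 maps a triangle to the signed sum of its edges. For instance
  ∂[4,5,6] = [5,6] − [4,6] + [4,5],
  ∂[1,4,6] = [4,6] − [1,6] + [1,4].
This gives a 12×8 integer matrix of rank 7; reducing to Smith normal form yields diagonal entries (1,1,1,1,1,1,1).

Computing H_k = (kernel of ∂_k) / (image of ∂_{k+1}):

  H_1: rank ker ∂_1 − rank ∂_2 = (12 − 5) − 7 = 0, and the invariant factors of ∂_2 are all 1, so H_1 = 0.

H_1 ≅ 0.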